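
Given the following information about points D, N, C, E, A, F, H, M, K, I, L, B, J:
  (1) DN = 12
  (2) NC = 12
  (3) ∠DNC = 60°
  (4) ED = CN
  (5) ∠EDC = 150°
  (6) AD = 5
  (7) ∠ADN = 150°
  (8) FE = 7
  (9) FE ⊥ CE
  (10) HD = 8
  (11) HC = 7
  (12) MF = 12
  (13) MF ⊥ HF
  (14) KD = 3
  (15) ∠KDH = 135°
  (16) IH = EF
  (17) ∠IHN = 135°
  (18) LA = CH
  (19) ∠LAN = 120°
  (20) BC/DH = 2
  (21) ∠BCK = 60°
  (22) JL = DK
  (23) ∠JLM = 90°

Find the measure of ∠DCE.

From the given relations: ED = CN = 12.
Step 1: By the law of cosines on triangle CND: CD² = 12² + 12² − 2·12·12·cos(60°) = 144, so CD = 12.
Step 2: By the law of cosines on triangle CDE: CE² = 12² + 12² − 2·12·12·cos(150°) = 537.42, so CE ≈ 23.18.
Step 3: By the inverse law of cosines on triangle DCE: cos(∠DCE) = (12² + 23.18² − 12²) / (2·12·23.18) = 537.42/556.37 = 0.9659, so ∠DCE = 15°.

Therefore, the measure of angle ∠DCE = 15°.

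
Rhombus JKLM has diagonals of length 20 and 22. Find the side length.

The diagonals of a rhombus bisect each other at right angles.
Half-diagonals: 20/2 = 10 and 22/2 = 11
side = sqrt(10^2 + 11^2)
side = sqrt(100 + 121)
side = sqrt(221)

sqrt(221)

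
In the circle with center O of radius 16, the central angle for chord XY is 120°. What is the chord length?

Drop a perpendicular from the center to the chord, bisecting both the chord and the central angle.
Each half-chord = r sin(θ/2) = 16 sin(60°).
The full chord = 2 × 16 × sin(60°) = 16*sqrt(3).

16*sqrt(3)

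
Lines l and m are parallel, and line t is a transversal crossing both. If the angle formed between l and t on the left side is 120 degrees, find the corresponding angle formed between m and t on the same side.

Corresponding angles are equal: 120 degrees.

120 degrees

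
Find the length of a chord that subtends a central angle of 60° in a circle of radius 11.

Chord = 2(11) sin(30°) = 11

11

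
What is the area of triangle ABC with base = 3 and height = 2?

Area = (1/2) * base * height
Area = (1/2) * 3 * 2
Area = 3

3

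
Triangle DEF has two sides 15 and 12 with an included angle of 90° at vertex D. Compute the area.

When two sides and the included angle are known, the area formula is (1/2)ab sin(C).
The height from one side to the opposite vertex is 12 sin(90°) = 12.
Area = (1/2) * 15 * 12 = 90.

90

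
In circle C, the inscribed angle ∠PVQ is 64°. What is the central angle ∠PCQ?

By the inscribed angle theorem, the central angle is twice the inscribed angle.
Central angle = 2 × 64° = 128°

128°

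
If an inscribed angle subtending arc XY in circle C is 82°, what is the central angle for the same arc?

By the inscribed angle theorem, the central angle is twice the inscribed angle.
Central angle = 2 × 82° = 164°

164°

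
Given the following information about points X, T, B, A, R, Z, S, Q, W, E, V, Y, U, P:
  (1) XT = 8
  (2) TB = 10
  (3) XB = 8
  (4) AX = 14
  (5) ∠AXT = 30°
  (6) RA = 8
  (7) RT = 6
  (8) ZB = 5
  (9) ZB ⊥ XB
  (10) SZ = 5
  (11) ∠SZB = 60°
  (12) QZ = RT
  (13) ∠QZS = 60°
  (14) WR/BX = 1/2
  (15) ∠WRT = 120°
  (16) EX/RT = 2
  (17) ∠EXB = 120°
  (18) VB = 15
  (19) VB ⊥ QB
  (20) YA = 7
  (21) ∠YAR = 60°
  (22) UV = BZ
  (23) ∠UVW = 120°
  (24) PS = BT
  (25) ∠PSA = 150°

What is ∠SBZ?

Step 1: By the law of cosines on triangle BZS: BS² = 5² + 5² − 2·5·5·cos(60°) = 25, so BS = 5.
Step 2: By the inverse law of cosines on triangle SBZ: cos(∠SBZ) = (5² + 5² − 5²) / (2·5·5) = 25/50 = 0.5, so ∠SBZ = 60°.

Therefore, the measure of angle ∠SBZ = 60°.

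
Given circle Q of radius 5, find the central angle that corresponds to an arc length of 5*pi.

The full circumference is 2πr = 10*pi.
The arc is 5*pi / 10*pi = 1/2 of the full circle.
So the central angle = 1/2 × 360° = 180°.

180°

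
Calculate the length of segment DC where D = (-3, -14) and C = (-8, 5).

d = sqrt((-8 - -3)^2 + (5 - -14)^2)
d = sqrt(-5^2 + 19^2)
d = sqrt(25 + 361)
d = sqrt(386)

sqrt(386)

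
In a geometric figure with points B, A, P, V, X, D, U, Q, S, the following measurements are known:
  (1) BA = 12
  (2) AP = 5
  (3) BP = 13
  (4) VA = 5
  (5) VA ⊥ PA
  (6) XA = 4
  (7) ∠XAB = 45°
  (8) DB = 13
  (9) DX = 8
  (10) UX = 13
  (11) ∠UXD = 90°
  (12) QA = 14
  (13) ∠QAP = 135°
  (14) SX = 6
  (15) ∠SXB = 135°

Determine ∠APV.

Step 1: By the law of cosines on triangle PAV: PV² = 5² + 5² − 2·5·5·cos(90°) = 50, so PV = 5·√2.
Step 2: By the inverse law of cosines on triangle APV: cos(∠APV) = (5² + (5·√2)² − 5²) / (2·5·5·√2) = 50/70.71 = 0.7071, so ∠APV = 45°.

Therefore, the measure of angle ∠APV = 45°.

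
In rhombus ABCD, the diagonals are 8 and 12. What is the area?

Area = (8 * 12) / 2 = 96 / 2 = 48

48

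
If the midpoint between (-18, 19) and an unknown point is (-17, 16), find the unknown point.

Using the midpoint formula: M = ((x1 + x2)/2, (y1 + y2)/2)
We know M = (-17, 16) and C = (-18, 19)
For x: -17 = (-18 + x2)/2, so x2 = 2*-17 - -18 = -16
For y: 16 = (19 + y2)/2, so y2 = 2*16 - 19 = 13
D = (-16, 13)

(-16, 13)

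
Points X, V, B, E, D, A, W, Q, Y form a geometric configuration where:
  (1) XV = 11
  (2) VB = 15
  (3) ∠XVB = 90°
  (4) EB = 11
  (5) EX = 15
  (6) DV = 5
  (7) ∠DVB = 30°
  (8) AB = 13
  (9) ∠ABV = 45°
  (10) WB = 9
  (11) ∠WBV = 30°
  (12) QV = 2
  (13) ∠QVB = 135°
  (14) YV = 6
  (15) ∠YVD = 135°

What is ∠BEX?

Step 1: By the law of cosines on triangle BVX: BX² = 15² + 11² − 2·15·11·cos(90°) = 346, so BX ≈ 18.6.
Step 2: By the inverse law of cosines on triangle BEX: cos(∠BEX) = (11² + 15² − 18.6²) / (2·11·15) = 0/330 = 0, so ∠BEX = 90°.

Therefore, the measure of angle ∠BEX = 90°.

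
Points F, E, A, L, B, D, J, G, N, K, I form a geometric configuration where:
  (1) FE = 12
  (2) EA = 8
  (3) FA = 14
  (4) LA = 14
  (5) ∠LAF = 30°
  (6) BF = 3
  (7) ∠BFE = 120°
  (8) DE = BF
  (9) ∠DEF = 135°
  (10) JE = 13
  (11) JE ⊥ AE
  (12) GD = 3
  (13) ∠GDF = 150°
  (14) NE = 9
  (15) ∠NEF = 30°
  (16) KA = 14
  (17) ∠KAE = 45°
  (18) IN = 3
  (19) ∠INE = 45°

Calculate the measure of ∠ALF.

Step 1: By the law of cosines on triangle LAF: LF² = 14² + 14² − 2·14·14·cos(30°) = 52.52, so LF ≈ 7.25.
Step 2: By the inverse law of cosines on triangle ALF: cos(∠ALF) = (14² + 7.25² − 14²) / (2·14·7.25) = 52.52/202.91 = 0.2588, so ∠ALF = 75°.

Therefore, the measure of angle ∠ALF = 75°.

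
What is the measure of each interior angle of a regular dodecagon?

Each interior angle of a regular n-gon is (n - 2) * 180 / n.
For n = 12: (12 - 2) * 180 / 12 = 1800/12 = 150 degrees.

150 degrees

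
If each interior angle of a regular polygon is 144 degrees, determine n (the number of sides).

The exterior angle is the supplement of the interior angle: 180 - 144 = 36 degrees.
Since the exterior angles of any convex polygon sum to 360 degrees, the number of sides is 360 / 36 = 10.

10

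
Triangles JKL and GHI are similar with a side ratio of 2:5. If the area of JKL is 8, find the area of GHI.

Area ratio = (2/5)^2 = 4/25. Area of GHI = 8 * 25/4 = 50.

50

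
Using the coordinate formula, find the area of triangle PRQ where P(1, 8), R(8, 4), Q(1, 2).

Shoelace: Area = (1/2)|1(4-2) + 8(2-8) + 1(8-4)| = (1/2)(42) = 21

21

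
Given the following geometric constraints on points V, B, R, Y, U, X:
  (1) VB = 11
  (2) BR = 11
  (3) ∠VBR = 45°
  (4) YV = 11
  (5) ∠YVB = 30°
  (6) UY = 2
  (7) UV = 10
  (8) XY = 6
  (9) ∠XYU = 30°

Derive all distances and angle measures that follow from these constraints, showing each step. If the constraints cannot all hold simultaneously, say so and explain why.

The constraints are consistent.

Step 1: From VB = 11, BR = 11, and ∠VBR = 45°, by the law of cosines:
  VR² = VB² + BR² - 2·VB·BR·cos(45°) = 121 + 121 - 171.1 = 70.88
  VR ≈ 8.42

Step 2: From BV = 11, VY = 11, and ∠BVY = 30°, by the law of cosines:
  BY² = BV² + VY² - 2·BV·VY·cos(30°) = 121 + 121 - 209.6 = 32.42
  BY ≈ 5.69

Step 3: From UY = 2, YX = 6, and ∠UYX = 30°, by the law of cosines:
  UX² = UY² + YX² - 2·UY·YX·cos(30°) = 4 + 36 - 20.78 = 19.22
  UX ≈ 4.38

Step 4: From VU = 10, VY = 11, UY = 2, by the inverse law of cosines:
  cos(∠UVY) = (VU² + VY² - UY²) / (2·VU·VY)
  ∠UVY = 9.47°

Step 5: From YU = 2, YV = 11, UV = 10, by the inverse law of cosines:
  cos(∠UYV) = (YU² + YV² - UV²) / (2·YU·YV)
  ∠UYV = 55.38°

Step 6: From UV = 10, UY = 2, VY = 11, by the inverse law of cosines:
  cos(∠VUY) = (UV² + UY² - VY²) / (2·UV·UY)
  ∠VUY = 115.15°

Step 7: From VB = 11, VR = 8.42, BR = 11, by the inverse law of cosines:
  cos(∠BVR) = (VB² + VR² - BR²) / (2·VB·VR)
  ∠BVR = 67.5°

Step 8: From BV = 11, BY = 5.69, VY = 11, by the inverse law of cosines:
  cos(∠VBY) = (BV² + BY² - VY²) / (2·BV·BY)
  ∠VBY = 75°

Step 9: From RB = 11, RV = 8.42, BV = 11, by the inverse law of cosines:
  cos(∠BRV) = (RB² + RV² - BV²) / (2·RB·RV)
  ∠BRV = 67.5°

Step 10: From YB = 5.69, YV = 11, BV = 11, by the inverse law of cosines:
  cos(∠BYV) = (YB² + YV² - BV²) / (2·YB·YV)
  ∠BYV = 75°

Step 11: From UX = 4.38, UY = 2, XY = 6, by the inverse law of cosines:
  cos(∠XUY) = (UX² + UY² - XY²) / (2·UX·UY)
  ∠XUY = 136.81°

Step 12: From XU = 4.38, XY = 6, UY = 2, by the inverse law of cosines:
  cos(∠UXY) = (XU² + XY² - UY²) / (2·XU·XY)
  ∠UXY = 13.19°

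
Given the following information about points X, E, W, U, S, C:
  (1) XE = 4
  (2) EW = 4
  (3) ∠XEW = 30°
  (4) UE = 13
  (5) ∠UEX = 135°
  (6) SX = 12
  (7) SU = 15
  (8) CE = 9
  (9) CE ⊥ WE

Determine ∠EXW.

Step 1: By the law of cosines on triangle XEW: XW² = 4² + 4² − 2·4·4·cos(30°) = 4.29, so XW ≈ 2.07.
Step 2: By the inverse law of cosines on triangle EXW: cos(∠EXW) = (4² + 2.07² − 4²) / (2·4·2.07) = 4.29/16.56 = 0.2588, so ∠EXW = 75°.

Therefore, the measure of angle ∠EXW = 75°.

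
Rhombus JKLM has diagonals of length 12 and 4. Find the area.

Area = (12 * 4) / 2 = 48 / 2 = 24

24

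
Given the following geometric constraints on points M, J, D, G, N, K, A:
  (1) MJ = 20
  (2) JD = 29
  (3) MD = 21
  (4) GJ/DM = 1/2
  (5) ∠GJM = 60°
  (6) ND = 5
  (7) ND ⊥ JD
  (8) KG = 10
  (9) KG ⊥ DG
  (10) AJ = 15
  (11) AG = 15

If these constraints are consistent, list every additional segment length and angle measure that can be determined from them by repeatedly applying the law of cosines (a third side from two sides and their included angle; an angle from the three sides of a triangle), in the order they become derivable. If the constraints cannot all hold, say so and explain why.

The constraints are consistent. Derivable facts, in order:
After 1 step:
- JN ≈ 29.43
- MG ≈ 17.33
- ∠AGJ = 69.51°
- ∠AJG = 69.51°
- ∠DJM = 46.4°
- ∠DMJ = 90°
- ∠GAJ = 40.97°
- ∠JDM = 43.6°
After 2 steps:
- ∠DJN = 9.78°
- ∠DNJ = 80.22°
- ∠GMJ = 31.65°
- ∠JGM = 88.35°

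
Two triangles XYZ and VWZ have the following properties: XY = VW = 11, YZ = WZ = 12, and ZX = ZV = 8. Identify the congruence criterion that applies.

The given information matches SSS: All three pairs of corresponding sides are equal (Side-Side-Side).

SSS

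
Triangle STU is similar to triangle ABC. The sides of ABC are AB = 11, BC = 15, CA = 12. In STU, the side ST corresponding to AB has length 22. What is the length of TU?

Similar triangles have proportional sides. Setting up the proportion:
ST / AB = TU / BC
22 / 11 = TU / 15
TU = 15 * 22 / 11 = 30.

30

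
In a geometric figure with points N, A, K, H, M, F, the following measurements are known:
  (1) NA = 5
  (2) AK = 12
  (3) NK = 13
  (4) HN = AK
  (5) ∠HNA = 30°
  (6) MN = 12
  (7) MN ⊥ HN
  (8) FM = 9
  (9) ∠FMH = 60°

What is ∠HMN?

From the given relations: HN = AK = 12.
Step 1: By the law of cosines on triangle MNH: MH² = 12² + 12² − 2·12·12·cos(90°) = 288, so MH = 12·√2.
Step 2: By the inverse law of cosines on triangle HMN: cos(∠HMN) = ((12·√2)² + 12² − 12²) / (2·12·√2·12) = 288/407.29 = 0.7071, so ∠HMN = 45°.

Therefore, the measure of angle ∠HMN = 45°.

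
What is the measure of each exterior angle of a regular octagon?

Each exterior angle of a regular n-gon is 360 / n.
For n = 8: 360 / 8 = 45 degrees.

45 degrees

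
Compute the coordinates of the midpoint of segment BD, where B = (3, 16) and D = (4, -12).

The midpoint is the point halfway along the segment.
Move half the horizontal distance: 3 + (4 - 3)/2 = 3 + 1/2 = 7/2
Move half the vertical distance: 16 + (-12 - 16)/2 = 16 + -28/2 = 2
Midpoint = (7/2, 2)

(7/2, 2)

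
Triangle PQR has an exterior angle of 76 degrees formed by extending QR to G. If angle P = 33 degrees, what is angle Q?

The exterior angle theorem states that an exterior angle equals the sum of the two non-adjacent interior angles.
So 76 = 33 + angle Q, which gives angle Q = 76 - 33 = 43 degrees.

43 degrees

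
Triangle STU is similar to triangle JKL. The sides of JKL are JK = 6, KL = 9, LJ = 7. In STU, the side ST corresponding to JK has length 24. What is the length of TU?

Since the triangles are similar, the ratio of corresponding sides is constant.
Scale factor k = ST / JK = 24 / 6 = 4
TU = k * KL = 4 * 9 = 36

36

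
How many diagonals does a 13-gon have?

Total line segments between 13 vertices = C(13,2) = 78.
Subtract the 13 sides: 78 - 13 = 65 diagonals.

65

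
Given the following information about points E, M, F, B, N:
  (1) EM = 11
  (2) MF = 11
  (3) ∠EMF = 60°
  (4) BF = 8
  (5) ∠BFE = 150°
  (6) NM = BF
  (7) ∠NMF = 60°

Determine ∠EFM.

Step 1: By the law of cosines on triangle FME: FE² = 11² + 11² − 2·11·11·cos(60°) = 121, so FE = 11.
Step 2: By the inverse law of cosines on triangle EFM: cos(∠EFM) = (11² + 11² − 11²) / (2·11·11) = 121/242 = 0.5, so ∠EFM = 60°.

Therefore, the measure of angle ∠EFM = 60°.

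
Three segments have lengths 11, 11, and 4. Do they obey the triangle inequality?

Sort the sides: 4, 11, 11.
It suffices to check that the sum of the two smallest exceeds the largest:
4 + 11 = 15 > 11. ✓
Yes, a valid triangle can be formed.

Yes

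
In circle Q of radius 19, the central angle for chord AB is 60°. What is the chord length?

Chord = 2(19) sin(30°) = 19

19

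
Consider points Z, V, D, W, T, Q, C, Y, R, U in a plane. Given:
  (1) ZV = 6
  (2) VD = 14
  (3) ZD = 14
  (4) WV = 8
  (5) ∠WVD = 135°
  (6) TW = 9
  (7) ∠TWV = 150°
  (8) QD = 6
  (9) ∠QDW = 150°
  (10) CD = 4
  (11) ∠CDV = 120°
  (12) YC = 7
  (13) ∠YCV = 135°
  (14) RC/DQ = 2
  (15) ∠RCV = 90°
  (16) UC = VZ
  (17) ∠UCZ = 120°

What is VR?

From the given relations: RC = 2·DQ = 2·6 = 12.
Step 1: By the law of cosines on triangle CDV: CV² = 4² + 14² − 2·4·14·cos(120°) = 268, so CV = 2·√67.
Step 2: By the law of cosines on triangle VCR: VR² = (2·√67)² + 12² − 2·2·√67·12·cos(90°) = 412, so VR = 2·√103.

Therefore, the length of VR = 2·√103.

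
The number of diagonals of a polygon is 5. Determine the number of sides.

Using d = n(n - 3)/2, we solve 5 = n(n - 3)/2.
So n(n - 3) = 10.
Testing n = 5: 5 * 2 = 10 = 10. Correct.
The polygon has 5 sides.

5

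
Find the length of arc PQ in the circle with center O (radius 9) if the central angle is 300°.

Arc length = 2π(9)(5/6) = 15*pi

15*pi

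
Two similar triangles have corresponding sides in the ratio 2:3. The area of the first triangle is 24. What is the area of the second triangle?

The ratio of areas of similar triangles = (side ratio)^2.
Side ratio = 2:3, so area ratio = 4:9.
Area of the second triangle / Area of the first triangle = 9/4
Area of the second triangle = 24 * 9/4 = 54

54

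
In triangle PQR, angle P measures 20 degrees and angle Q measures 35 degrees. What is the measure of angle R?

angle R = 180 - 20 - 35 = 125 degrees.

125 degrees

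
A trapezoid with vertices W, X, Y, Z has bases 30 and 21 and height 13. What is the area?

A trapezoid's area equals the midsegment times the height.
The midsegment is (30 + 21) / 2 = 51/2.
Area = 51/2 * 13 = 663/2.

663/2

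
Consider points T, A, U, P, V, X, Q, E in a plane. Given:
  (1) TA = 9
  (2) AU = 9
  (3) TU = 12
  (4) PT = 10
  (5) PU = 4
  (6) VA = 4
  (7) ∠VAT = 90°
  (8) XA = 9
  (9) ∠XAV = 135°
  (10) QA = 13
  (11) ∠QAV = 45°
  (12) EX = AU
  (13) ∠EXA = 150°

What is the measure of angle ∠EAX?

From the given relations: EX = AU = 9.
Step 1: By the law of cosines on triangle AXE: AE² = 9² + 9² − 2·9·9·cos(150°) = 302.3, so AE ≈ 17.39.
Step 2: By the inverse law of cosines on triangle EAX: cos(∠EAX) = (17.39² + 9² − 9²) / (2·17.39·9) = 302.3/312.96 = 0.9659, so ∠EAX = 15°.

Therefore, the measure of angle ∠EAX = 15°.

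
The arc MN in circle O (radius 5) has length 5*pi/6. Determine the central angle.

The full circumference is 2πr = 10*pi.
The arc is 5*pi/6 / 10*pi = 1/12 of the full circle.
So the central angle = 1/12 × 360° = 30°.

30°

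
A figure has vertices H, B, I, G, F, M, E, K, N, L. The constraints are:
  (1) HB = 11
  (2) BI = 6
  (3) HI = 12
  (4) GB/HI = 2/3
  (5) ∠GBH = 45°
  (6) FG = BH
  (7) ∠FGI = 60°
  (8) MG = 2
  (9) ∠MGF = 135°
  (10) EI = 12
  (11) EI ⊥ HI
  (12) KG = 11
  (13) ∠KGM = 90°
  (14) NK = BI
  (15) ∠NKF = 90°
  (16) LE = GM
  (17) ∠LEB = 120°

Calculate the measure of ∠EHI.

Step 1: By the law of cosines on triangle HIE: HE² = 12² + 12² − 2·12·12·cos(90°) = 288, so HE = 12·√2.
Step 2: By the inverse law of cosines on triangle EHI: cos(∠EHI) = ((12·√2)² + 12² − 12²) / (2·12·√2·12) = 288/407.29 = 0.7071, so ∠EHI = 45°.

Therefore, the measure of angle ∠EHI = 45°.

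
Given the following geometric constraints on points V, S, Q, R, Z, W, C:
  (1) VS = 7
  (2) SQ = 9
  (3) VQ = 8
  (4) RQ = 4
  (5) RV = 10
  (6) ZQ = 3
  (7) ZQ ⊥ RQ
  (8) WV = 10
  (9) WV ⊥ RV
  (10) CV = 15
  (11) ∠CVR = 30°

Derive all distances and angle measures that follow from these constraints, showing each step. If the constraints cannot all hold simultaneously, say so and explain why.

The constraints are consistent.

Step 1: From RQ = 4, QZ = 3, and ∠RQZ = 90°, by the law of cosines:
  RZ² = RQ² + QZ² - 2·RQ·QZ·cos(90°) = 16 + 9 - 0 = 25
  RZ = 5

Step 2: From RV = 10, VW = 10, and ∠RVW = 90°, by the law of cosines:
  RW² = RV² + VW² - 2·RV·VW·cos(90°) = 100 + 100 - 0 = 200
  RW = 10·√2

Step 3: From RV = 10, VC = 15, and ∠RVC = 30°, by the law of cosines:
  RC² = RV² + VC² - 2·RV·VC·cos(30°) = 100 + 225 - 259.8 = 65.19
  RC ≈ 8.07

Step 4: From VQ = 8, VR = 10, QR = 4, by the inverse law of cosines:
  cos(∠QVR) = (VQ² + VR² - QR²) / (2·VQ·VR)
  ∠QVR = 22.33°

Step 5: From VQ = 8, VS = 7, QS = 9, by the inverse law of cosines:
  cos(∠QVS) = (VQ² + VS² - QS²) / (2·VQ·VS)
  ∠QVS = 73.4°

Step 6: From SQ = 9, SV = 7, QV = 8, by the inverse law of cosines:
  cos(∠QSV) = (SQ² + SV² - QV²) / (2·SQ·SV)
  ∠QSV = 58.41°

Step 7: From QR = 4, QV = 8, RV = 10, by the inverse law of cosines:
  cos(∠RQV) = (QR² + QV² - RV²) / (2·QR·QV)
  ∠RQV = 108.21°

Step 8: From QS = 9, QV = 8, SV = 7, by the inverse law of cosines:
  cos(∠SQV) = (QS² + QV² - SV²) / (2·QS·QV)
  ∠SQV = 48.19°

Step 9: From RQ = 4, RV = 10, QV = 8, by the inverse law of cosines:
  cos(∠QRV) = (RQ² + RV² - QV²) / (2·RQ·RV)
  ∠QRV = 49.46°

Step 10: From RC = 8.07, RV = 10, CV = 15, by the inverse law of cosines:
  cos(∠CRV) = (RC² + RV² - CV²) / (2·RC·RV)
  ∠CRV = 111.74°

Step 11: From RQ = 4, RZ = 5, QZ = 3, by the inverse law of cosines:
  cos(∠QRZ) = (RQ² + RZ² - QZ²) / (2·RQ·RZ)
  ∠QRZ = 36.87°

Step 12: From RV = 10, RW = 10·√2, VW = 10, by the inverse law of cosines:
  cos(∠VRW) = (RV² + RW² - VW²) / (2·RV·RW)
  ∠VRW = 45°

Step 13: From ZQ = 3, ZR = 5, QR = 4, by the inverse law of cosines:
  cos(∠QZR) = (ZQ² + ZR² - QR²) / (2·ZQ·ZR)
  ∠QZR = 53.13°

Step 14: From WR = 10·√2, WV = 10, RV = 10, by the inverse law of cosines:
  cos(∠RWV) = (WR² + WV² - RV²) / (2·WR·WV)
  ∠RWV = 45°

Step 15: From CR = 8.07, CV = 15, RV = 10, by the inverse law of cosines:
  cos(∠RCV) = (CR² + CV² - RV²) / (2·CR·CV)
  ∠RCV = 38.26°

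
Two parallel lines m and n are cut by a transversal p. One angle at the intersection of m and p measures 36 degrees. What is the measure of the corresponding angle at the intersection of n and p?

When a transversal crosses parallel lines, angles in the same position at each intersection are called corresponding angles.
These are always equal, so the answer is 36 degrees.

36 degrees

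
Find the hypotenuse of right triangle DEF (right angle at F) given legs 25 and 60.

By the Pythagorean theorem: DE^2 = DF^2 + EF^2
DE^2 = 25^2 + 60^2 = 625 + 3600 = 4225
DE = sqrt(4225) = 65

65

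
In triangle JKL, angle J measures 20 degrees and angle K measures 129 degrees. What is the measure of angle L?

angle L = 180 - 20 - 129 = 31 degrees.

31 degrees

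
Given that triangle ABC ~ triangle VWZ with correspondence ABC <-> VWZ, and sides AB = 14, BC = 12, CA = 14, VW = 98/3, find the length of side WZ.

k = 98/3/14 = 7/3. WZ = 7/3 * 12 = 28.

28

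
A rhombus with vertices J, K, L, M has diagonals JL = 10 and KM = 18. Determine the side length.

Half-diagonals are 5 and 9. side = sqrt(5^2 + 9^2) = sqrt(106)

sqrt(106)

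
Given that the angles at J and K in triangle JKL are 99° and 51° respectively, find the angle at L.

angle L = 180 - 99 - 51 = 30 degrees.

30 degrees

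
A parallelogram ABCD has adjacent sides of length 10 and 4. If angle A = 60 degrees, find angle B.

In a parallelogram, consecutive angles are supplementary (sum to 180°).
angle B = 180 - angle A
angle B = 180 - 60
angle B = 120 degrees

120 degrees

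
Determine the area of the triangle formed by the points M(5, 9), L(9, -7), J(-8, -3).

Shoelace: Area = (1/2)|5(-7--3) + 9(-3-9) + -8(9--7)| = (1/2)(256) = 128

128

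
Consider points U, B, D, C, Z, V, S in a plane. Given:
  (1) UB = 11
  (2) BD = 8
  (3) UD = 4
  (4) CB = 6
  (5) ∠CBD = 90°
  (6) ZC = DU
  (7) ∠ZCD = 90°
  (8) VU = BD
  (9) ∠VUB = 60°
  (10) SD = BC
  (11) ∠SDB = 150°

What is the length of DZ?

From the given relations: ZC = DU = 4.
Step 1: By the law of cosines on triangle CBD: CD² = 6² + 8² − 2·6·8·cos(90°) = 100, so CD = 10.
Step 2: By the law of cosines on triangle DCZ: DZ² = 10² + 4² − 2·10·4·cos(90°) = 116, so DZ = 2·√29.

Therefore, the length of DZ = 2·√29.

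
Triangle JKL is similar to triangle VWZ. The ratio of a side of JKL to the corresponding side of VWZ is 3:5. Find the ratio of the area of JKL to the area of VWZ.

Area scales with the square of linear dimensions. If every length is multiplied by 3/5, then the area is multiplied by (3/5)^2 = 9/25.
The area ratio is 9:25.

9:25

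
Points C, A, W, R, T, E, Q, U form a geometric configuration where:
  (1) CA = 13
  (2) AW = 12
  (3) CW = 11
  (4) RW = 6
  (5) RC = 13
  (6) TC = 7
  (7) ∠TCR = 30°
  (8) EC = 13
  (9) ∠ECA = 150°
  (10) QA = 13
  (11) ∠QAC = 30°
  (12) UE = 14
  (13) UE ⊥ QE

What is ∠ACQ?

Step 1: By the law of cosines on triangle CAQ: CQ² = 13² + 13² − 2·13·13·cos(30°) = 45.28, so CQ ≈ 6.73.
Step 2: By the inverse law of cosines on triangle ACQ: cos(∠ACQ) = (13² + 6.73² − 13²) / (2·13·6.73) = 45.28/174.96 = 0.2588, so ∠ACQ = 75°.

Therefore, the measure of angle ∠ACQ = 75°.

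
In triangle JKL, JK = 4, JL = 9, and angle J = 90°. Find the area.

When two sides and the included angle are known, the area formula is (1/2)ab sin(C).
The height from one side to the opposite vertex is 9 sin(90°) = 9.
Area = (1/2) * 4 * 9 = 18.

18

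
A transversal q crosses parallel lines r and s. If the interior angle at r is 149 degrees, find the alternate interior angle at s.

Alternate interior angles are equal: 149 degrees.

149 degrees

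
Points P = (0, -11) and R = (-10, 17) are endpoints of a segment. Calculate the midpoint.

The midpoint is the average of the coordinates:
x: (0 + -10)/2 = -5
y: (-11 + 17)/2 = 3
Midpoint = (-5, 3)

(-5, 3)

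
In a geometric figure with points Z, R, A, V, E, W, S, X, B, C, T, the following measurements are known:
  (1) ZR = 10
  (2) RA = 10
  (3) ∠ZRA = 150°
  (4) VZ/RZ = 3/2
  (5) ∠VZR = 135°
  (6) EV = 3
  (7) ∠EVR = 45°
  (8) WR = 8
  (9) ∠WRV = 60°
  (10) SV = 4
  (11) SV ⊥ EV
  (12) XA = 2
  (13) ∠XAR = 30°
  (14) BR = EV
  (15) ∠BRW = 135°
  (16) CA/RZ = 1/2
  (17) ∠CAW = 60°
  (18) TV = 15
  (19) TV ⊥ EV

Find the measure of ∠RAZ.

Step 1: By the law of cosines on triangle ARZ: AZ² = 10² + 10² − 2·10·10·cos(150°) = 373.21, so AZ ≈ 19.32.
Step 2: By the inverse law of cosines on triangle RAZ: cos(∠RAZ) = (10² + 19.32² − 10²) / (2·10·19.32) = 373.21/386.37 = 0.9659, so ∠RAZ = 15°.

Therefore, the measure of angle ∠RAZ = 15°.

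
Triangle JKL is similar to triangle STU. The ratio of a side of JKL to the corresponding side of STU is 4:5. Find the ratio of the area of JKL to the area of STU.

Area ratio = (side ratio)^2 = (4/5)^2 = 16:25.

16:25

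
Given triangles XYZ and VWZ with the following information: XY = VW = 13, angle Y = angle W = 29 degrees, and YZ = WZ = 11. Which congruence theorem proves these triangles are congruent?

The given information matches SAS: Two pairs of corresponding sides and the included angle are equal (Side-Angle-Side).

SAS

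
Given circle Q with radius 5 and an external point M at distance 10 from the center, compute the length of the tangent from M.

tangent = √(d² - r²) = √(10² - 5²) = √(100 - 25) = √75 = 5*sqrt(3)

5*sqrt(3)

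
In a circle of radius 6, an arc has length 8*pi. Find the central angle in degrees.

Arc length L = 2πr × θ/360, so θ = 360L / (2πr).
θ = 360 × 8*pi / (2π × 6)
θ = 240°
θ = 240°

240°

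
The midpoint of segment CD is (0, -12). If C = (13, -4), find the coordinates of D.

Using the midpoint formula: M = ((x1 + x2)/2, (y1 + y2)/2)
We know M = (0, -12) and C = (13, -4)
For x: 0 = (13 + x2)/2, so x2 = 2*0 - 13 = -13
For y: -12 = (-4 + y2)/2, so y2 = 2*-12 - -4 = -20
D = (-13, -20)

(-13, -20)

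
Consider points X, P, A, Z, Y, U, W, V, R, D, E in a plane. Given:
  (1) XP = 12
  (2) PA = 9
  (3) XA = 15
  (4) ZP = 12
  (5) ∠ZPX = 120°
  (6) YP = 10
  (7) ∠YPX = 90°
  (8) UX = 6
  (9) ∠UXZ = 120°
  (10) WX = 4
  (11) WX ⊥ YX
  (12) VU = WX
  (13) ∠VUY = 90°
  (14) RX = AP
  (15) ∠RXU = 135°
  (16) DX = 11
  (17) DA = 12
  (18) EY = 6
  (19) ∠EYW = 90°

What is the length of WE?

Step 1: By the law of cosines on triangle XPY: XY² = 12² + 10² − 2·12·10·cos(90°) = 244, so XY = 2·√61.
Step 2: By the law of cosines on triangle WXY: WY² = 4² + (2·√61)² − 2·4·2·√61·cos(90°) = 260, so WY = 2·√65.
Step 3: By the law of cosines on triangle WYE: WE² = (2·√65)² + 6² − 2·2·√65·6·cos(90°) = 296, so WE = 2·√74.

Therefore, the length of WE = 2·√74.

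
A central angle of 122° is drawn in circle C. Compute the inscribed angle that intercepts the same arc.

An inscribed angle intercepts an arc from a point on the circle, while the central angle intercepts the same arc from the center.
The inscribed angle is always half the central angle: 122° / 2 = 61°.

61°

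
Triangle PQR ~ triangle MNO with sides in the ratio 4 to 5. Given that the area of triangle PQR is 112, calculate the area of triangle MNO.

The ratio of areas of similar triangles = (side ratio)^2.
Side ratio = 4:5, so area ratio = 16:25.
Area of MNO / Area of PQR = 25/16
Area of MNO = 112 * 25/16 = 175

175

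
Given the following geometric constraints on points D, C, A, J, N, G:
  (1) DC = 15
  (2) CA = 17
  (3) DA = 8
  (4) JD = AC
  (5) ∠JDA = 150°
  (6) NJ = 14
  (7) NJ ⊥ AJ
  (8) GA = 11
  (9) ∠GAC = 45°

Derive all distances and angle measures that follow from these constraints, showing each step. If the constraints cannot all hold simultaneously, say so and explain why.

The constraints are consistent.

From the given relations:
  JD = AC = 17

Step 1: From CA = 17, AG = 11, and ∠CAG = 45°, by the law of cosines:
  CG² = CA² + AG² - 2·CA·AG·cos(45°) = 289 + 121 - 264.5 = 145.5
  CG ≈ 12.06

Step 2: From AD = 8, DJ = 17, and ∠ADJ = 150°, by the law of cosines:
  AJ² = AD² + DJ² - 2·AD·DJ·cos(150°) = 64 + 289 + 235.6 = 588.6
  AJ ≈ 24.26

Step 3: From DA = 8, DC = 15, AC = 17, by the inverse law of cosines:
  cos(∠ADC) = (DA² + DC² - AC²) / (2·DA·DC)
  ∠ADC = 90°

Step 4: From CA = 17, CD = 15, AD = 8, by the inverse law of cosines:
  cos(∠ACD) = (CA² + CD² - AD²) / (2·CA·CD)
  ∠ACD = 28.07°

Step 5: From AC = 17, AD = 8, CD = 15, by the inverse law of cosines:
  cos(∠CAD) = (AC² + AD² - CD²) / (2·AC·AD)
  ∠CAD = 61.93°

Step 6: From AJ = 24.26, JN = 14, and ∠AJN = 90°, by the law of cosines:
  AN² = AJ² + JN² - 2·AJ·JN·cos(90°) = 588.6 + 196 - 0 = 784.6
  AN ≈ 28.01

Step 7: From CA = 17, CG = 12.06, AG = 11, by the inverse law of cosines:
  cos(∠ACG) = (CA² + CG² - AG²) / (2·CA·CG)
  ∠ACG = 40.15°

Step 8: From AD = 8, AJ = 24.26, DJ = 17, by the inverse law of cosines:
  cos(∠DAJ) = (AD² + AJ² - DJ²) / (2·AD·AJ)
  ∠DAJ = 20.51°

Step 9: From JA = 24.26, JD = 17, AD = 8, by the inverse law of cosines:
  cos(∠AJD) = (JA² + JD² - AD²) / (2·JA·JD)
  ∠AJD = 9.49°

Step 10: From GA = 11, GC = 12.06, AC = 17, by the inverse law of cosines:
  cos(∠AGC) = (GA² + GC² - AC²) / (2·GA·GC)
  ∠AGC = 94.85°

Step 11: From AJ = 24.26, AN = 28.01, JN = 14, by the inverse law of cosines:
  cos(∠JAN) = (AJ² + AN² - JN²) / (2·AJ·AN)
  ∠JAN = 29.99°

Step 12: From NA = 28.01, NJ = 14, AJ = 24.26, by the inverse law of cosines:
  cos(∠ANJ) = (NA² + NJ² - AJ²) / (2·NA·NJ)
  ∠ANJ = 60.01°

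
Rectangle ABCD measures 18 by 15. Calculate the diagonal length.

d = sqrt(18^2 + 15^2) = sqrt(549) = 3*sqrt(61)

3*sqrt(61)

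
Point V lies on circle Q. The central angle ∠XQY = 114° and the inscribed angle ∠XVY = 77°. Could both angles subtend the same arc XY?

By the inscribed angle theorem, the inscribed angle for a central angle of 114° should be 114° / 2 = 57°.
The given inscribed angle is 77°, which does not equal 57°.
Therefore, no, they do not correspond to the same arc.

No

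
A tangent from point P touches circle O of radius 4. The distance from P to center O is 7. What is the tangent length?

Let T be the point of tangency. Then OT ⊥ PT (radius ⊥ tangent).
In right triangle OTP: OP² = OT² + PT²
7² = 4² + PT²
PT² = 33, PT = sqrt(33)

sqrt(33)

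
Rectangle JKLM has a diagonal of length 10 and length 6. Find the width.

The diagonal of a rectangle forms a right triangle with the two sides.
Rearranging the Pythagorean theorem: missing side = sqrt(d^2 - known^2).
= sqrt(100 - 36) = sqrt(64) = 8.

8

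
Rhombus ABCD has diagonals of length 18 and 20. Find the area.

Area = (18 * 20) / 2 = 360 / 2 = 180

180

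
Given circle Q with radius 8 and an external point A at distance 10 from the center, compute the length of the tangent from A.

The tangent, radius, and line from the external point to the center form a right triangle.
The right angle is where the tangent meets the radius.
By the Pythagorean theorem: tangent² + 8² = 10²
tangent² = 100 - 64 = 36
tangent = 6

6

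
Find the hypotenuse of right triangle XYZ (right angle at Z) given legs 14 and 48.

XY = sqrt(14^2 + 48^2) = sqrt(2500) = 50

50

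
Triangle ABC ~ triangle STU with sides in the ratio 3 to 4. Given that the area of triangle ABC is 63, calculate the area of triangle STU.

The ratio of areas of similar triangles = (side ratio)^2.
Side ratio = 3:4, so area ratio = 9:16.
Area of STU / Area of ABC = 16/9
Area of STU = 63 * 16/9 = 112

112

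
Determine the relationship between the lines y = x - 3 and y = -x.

Slope of line 1: m1 = 1
Slope of line 2: m2 = -1
m1 * m2 = (1) * (-1) = -1 = -1, so the lines are perpendicular.

Perpendicular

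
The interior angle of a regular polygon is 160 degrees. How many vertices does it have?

Exterior angle = 180 - 160 = 20. n = 360 / 20 = 18.

18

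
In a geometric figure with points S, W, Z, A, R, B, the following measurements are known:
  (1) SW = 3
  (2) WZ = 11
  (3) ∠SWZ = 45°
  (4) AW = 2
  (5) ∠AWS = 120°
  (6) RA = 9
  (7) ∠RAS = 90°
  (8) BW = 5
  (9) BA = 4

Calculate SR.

Step 1: By the law of cosines on triangle SWA: SA² = 3² + 2² − 2·3·2·cos(120°) = 19, so SA = √19.
Step 2: By the law of cosines on triangle SAR: SR² = √19² + 9² − 2·√19·9·cos(90°) = 100, so SR = 10.

Therefore, the length of SR = 10.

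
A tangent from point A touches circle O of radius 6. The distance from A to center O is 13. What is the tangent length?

Let T be the point of tangency. Then OT ⊥ AT (radius ⊥ tangent).
In right triangle OTA: OA² = OT² + AT²
13² = 6² + AT²
AT² = 133, AT = sqrt(133)

sqrt(133)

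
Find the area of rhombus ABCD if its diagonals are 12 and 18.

Area = (12 * 18) / 2 = 216 / 2 = 108

108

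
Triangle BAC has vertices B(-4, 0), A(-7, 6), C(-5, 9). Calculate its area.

Using the Shoelace formula for a triangle:
Area = (1/2)|x0(y1 - y2) + x1(y2 - y0) + x2(y0 - y1)|
Area = (1/2)|-4(6 - 9) + -7(9 - 0) + -5(0 - 6)|
Area = (1/2)|12 + -63 + 30|
Area = (1/2)|-21|
Area = (1/2)(21)
Area = 21/2

21/2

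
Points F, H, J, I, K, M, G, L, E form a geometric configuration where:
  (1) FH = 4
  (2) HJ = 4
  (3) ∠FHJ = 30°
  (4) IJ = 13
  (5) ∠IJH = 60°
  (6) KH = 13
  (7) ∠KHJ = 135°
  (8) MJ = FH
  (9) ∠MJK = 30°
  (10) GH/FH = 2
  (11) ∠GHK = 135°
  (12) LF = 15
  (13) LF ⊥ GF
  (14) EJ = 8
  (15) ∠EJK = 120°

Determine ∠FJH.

Step 1: By the law of cosines on triangle JHF: JF² = 4² + 4² − 2·4·4·cos(30°) = 4.29, so JF ≈ 2.07.
Step 2: By the inverse law of cosines on triangle FJH: cos(∠FJH) = (2.07² + 4² − 4²) / (2·2.07·4) = 4.29/16.56 = 0.2588, so ∠FJH = 75°.

Therefore, the measure of angle ∠FJH = 75°.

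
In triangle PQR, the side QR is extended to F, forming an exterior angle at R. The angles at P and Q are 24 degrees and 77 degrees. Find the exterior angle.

By the exterior angle theorem, an exterior angle of a triangle equals the sum of the two remote interior angles.
Exterior angle = angle P + angle Q
Exterior angle = 24 + 77 = 101 degrees

101 degrees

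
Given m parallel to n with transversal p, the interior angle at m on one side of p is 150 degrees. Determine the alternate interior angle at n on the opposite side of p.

Alternate interior angles formed by parallel lines and a transversal are equal.
The given angle is 150 degrees.
The alternate interior angle = 150 degrees.

150 degrees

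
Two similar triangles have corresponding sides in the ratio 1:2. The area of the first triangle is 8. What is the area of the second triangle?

The ratio of areas of similar triangles = (side ratio)^2.
Side ratio = 1:2, so area ratio = 1:4.
Area of the second triangle / Area of the first triangle = 4/1
Area of the second triangle = 8 * 4/1 = 32

32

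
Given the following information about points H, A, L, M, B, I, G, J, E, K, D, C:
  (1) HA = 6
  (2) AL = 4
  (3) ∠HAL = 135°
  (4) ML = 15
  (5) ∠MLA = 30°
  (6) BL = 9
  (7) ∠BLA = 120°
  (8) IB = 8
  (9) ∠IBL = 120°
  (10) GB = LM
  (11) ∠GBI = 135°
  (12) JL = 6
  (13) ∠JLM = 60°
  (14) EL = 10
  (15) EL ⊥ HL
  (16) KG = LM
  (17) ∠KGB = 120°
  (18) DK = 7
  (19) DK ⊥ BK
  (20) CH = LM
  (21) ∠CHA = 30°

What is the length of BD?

From the given relations: GB = LM = 15; KG = LM = 15.
Step 1: By the law of cosines on triangle BGK: BK² = 15² + 15² − 2·15·15·cos(120°) = 675, so BK = 15·√3.
Step 2: By the law of cosines on triangle BKD: BD² = (15·√3)² + 7² − 2·15·√3·7·cos(90°) = 724, so BD = 2·√181.

Therefore, the length of BD = 2·√181.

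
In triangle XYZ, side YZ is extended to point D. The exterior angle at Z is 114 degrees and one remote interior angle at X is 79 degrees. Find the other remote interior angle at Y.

By the exterior angle theorem: exterior angle = sum of remote interior angles.
114 = 79 + angle Y
angle Y = 114 - 79 = 35 degrees

35 degrees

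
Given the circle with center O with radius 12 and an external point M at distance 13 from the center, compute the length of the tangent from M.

The tangent, radius, and line from the external point to the center form a right triangle.
The right angle is where the tangent meets the radius.
By the Pythagorean theorem: tangent² + 12² = 13²
tangent² = 169 - 144 = 25
tangent = 5

5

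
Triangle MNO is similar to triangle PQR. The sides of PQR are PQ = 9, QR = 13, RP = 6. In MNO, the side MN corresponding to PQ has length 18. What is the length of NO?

Similar triangles have proportional sides. Setting up the proportion:
MN / PQ = NO / QR
18 / 9 = NO / 13
NO = 13 * 18 / 9 = 26.

26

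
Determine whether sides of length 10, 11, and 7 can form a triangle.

Sort the sides: 7, 10, 11.
It suffices to check that the sum of the two smallest exceeds the largest:
7 + 10 = 17 > 11. ✓
Yes, a valid triangle can be formed.

Yes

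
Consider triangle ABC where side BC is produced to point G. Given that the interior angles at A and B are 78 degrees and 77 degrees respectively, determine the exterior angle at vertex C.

Exterior angle = 78 + 77 = 155 degrees (exterior angle theorem).

155 degrees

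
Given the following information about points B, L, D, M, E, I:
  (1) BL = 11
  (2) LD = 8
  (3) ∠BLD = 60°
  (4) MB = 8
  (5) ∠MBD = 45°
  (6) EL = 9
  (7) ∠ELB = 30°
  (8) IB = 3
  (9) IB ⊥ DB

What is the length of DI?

Step 1: By the law of cosines on triangle BLD: BD² = 11² + 8² − 2·11·8·cos(60°) = 97, so BD = √97.
Step 2: By the law of cosines on triangle DBI: DI² = √97² + 3² − 2·√97·3·cos(90°) = 106, so DI = √106.

Therefore, the length of DI = √106.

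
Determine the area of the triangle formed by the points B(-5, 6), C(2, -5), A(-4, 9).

The Shoelace formula computes the area from vertex coordinates by summing cross products.
For vertices (-5,6), (2,-5), (-4,9):
Signed sum = -5*-5 - 2*6 + 2*9 - -4*-5 + -4*6 - -5*9
= 13 + -2 + 21 = 32
Area = (1/2)|32| = 16.

16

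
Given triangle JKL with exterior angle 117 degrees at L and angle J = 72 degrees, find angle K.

By the exterior angle theorem: exterior angle = sum of remote interior angles.
117 = 72 + angle K
angle K = 117 - 72 = 45 degrees

45 degrees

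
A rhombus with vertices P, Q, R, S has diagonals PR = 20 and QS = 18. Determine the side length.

The diagonals of a rhombus bisect each other at right angles.
Half-diagonals: 20/2 = 10 and 18/2 = 9
side = sqrt(10^2 + 9^2)
side = sqrt(100 + 81)
side = sqrt(181)

sqrt(181)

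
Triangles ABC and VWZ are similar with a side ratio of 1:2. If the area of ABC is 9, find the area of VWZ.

Area ratio = (1/2)^2 = 1/4. Area of VWZ = 9 * 4/1 = 36.

36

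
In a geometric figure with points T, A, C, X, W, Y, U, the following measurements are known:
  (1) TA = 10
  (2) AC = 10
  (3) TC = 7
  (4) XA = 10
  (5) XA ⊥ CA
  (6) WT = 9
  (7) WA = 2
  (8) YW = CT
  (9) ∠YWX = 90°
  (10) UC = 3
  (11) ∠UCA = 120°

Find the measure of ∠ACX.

Step 1: By the law of cosines on triangle CAX: CX² = 10² + 10² − 2·10·10·cos(90°) = 200, so CX = 10·√2.
Step 2: By the inverse law of cosines on triangle ACX: cos(∠ACX) = (10² + (10·√2)² − 10²) / (2·10·10·√2) = 200/282.84 = 0.7071, so ∠ACX = 45°.

Therefore, the measure of angle ∠ACX = 45°.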